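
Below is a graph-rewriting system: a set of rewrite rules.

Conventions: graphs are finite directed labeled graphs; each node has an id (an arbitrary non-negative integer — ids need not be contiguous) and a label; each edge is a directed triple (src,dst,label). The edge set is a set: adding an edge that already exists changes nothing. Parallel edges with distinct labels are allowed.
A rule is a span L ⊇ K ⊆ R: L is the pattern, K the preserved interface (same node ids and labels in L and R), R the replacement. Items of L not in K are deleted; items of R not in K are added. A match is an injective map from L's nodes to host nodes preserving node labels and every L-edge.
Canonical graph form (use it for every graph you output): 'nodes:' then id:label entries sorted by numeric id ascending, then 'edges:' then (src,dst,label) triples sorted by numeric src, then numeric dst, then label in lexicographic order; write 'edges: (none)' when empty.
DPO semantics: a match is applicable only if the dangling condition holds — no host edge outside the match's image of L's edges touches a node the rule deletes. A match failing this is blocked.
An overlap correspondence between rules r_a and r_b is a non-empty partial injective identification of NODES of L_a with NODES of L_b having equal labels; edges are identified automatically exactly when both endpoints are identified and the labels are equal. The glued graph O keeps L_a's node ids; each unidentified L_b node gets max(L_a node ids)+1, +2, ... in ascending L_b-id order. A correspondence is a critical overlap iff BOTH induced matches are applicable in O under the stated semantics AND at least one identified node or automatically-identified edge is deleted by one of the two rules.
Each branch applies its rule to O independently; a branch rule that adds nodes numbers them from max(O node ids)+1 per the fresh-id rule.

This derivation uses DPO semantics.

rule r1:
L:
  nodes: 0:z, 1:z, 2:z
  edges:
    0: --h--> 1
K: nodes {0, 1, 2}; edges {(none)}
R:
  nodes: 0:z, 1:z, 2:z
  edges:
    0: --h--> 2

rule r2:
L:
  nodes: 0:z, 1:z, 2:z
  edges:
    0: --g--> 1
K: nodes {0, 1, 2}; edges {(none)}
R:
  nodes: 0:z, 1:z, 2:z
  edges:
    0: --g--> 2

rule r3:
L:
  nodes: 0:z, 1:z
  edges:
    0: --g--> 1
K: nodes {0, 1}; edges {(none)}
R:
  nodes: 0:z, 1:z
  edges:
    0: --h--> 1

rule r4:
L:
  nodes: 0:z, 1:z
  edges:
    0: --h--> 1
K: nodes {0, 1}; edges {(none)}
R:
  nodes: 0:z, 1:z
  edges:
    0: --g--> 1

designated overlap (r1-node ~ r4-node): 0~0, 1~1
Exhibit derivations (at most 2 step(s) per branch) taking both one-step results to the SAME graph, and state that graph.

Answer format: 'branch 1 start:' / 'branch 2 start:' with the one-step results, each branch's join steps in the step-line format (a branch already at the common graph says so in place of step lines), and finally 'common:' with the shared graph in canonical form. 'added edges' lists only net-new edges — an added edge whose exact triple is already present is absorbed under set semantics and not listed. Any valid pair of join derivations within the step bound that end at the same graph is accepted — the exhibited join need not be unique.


branch 1 start:
nodes: 0:z, 1:z, 2:z
edges: (0,2,h)
branch 2 start:
nodes: 0:z, 1:z, 2:z
edges: (0,1,g)
branch 1 step 1: rule r1; match: 0->0, 1->2, 2->1; deleted nodes (none); deleted edges (0,2,h); added nodes (none); added edges (0,1,h); result: nodes: 0:z, 1:z, 2:z edges: (0,1,h)
branch 2 step 1: rule r3; match: 0->0, 1->1; deleted nodes (none); deleted edges (0,1,g); added nodes (none); added edges (0,1,h); result: nodes: 0:z, 1:z, 2:z edges: (0,1,h)
common:
nodes: 0:z, 1:z, 2:z
edges: (0,1,h)


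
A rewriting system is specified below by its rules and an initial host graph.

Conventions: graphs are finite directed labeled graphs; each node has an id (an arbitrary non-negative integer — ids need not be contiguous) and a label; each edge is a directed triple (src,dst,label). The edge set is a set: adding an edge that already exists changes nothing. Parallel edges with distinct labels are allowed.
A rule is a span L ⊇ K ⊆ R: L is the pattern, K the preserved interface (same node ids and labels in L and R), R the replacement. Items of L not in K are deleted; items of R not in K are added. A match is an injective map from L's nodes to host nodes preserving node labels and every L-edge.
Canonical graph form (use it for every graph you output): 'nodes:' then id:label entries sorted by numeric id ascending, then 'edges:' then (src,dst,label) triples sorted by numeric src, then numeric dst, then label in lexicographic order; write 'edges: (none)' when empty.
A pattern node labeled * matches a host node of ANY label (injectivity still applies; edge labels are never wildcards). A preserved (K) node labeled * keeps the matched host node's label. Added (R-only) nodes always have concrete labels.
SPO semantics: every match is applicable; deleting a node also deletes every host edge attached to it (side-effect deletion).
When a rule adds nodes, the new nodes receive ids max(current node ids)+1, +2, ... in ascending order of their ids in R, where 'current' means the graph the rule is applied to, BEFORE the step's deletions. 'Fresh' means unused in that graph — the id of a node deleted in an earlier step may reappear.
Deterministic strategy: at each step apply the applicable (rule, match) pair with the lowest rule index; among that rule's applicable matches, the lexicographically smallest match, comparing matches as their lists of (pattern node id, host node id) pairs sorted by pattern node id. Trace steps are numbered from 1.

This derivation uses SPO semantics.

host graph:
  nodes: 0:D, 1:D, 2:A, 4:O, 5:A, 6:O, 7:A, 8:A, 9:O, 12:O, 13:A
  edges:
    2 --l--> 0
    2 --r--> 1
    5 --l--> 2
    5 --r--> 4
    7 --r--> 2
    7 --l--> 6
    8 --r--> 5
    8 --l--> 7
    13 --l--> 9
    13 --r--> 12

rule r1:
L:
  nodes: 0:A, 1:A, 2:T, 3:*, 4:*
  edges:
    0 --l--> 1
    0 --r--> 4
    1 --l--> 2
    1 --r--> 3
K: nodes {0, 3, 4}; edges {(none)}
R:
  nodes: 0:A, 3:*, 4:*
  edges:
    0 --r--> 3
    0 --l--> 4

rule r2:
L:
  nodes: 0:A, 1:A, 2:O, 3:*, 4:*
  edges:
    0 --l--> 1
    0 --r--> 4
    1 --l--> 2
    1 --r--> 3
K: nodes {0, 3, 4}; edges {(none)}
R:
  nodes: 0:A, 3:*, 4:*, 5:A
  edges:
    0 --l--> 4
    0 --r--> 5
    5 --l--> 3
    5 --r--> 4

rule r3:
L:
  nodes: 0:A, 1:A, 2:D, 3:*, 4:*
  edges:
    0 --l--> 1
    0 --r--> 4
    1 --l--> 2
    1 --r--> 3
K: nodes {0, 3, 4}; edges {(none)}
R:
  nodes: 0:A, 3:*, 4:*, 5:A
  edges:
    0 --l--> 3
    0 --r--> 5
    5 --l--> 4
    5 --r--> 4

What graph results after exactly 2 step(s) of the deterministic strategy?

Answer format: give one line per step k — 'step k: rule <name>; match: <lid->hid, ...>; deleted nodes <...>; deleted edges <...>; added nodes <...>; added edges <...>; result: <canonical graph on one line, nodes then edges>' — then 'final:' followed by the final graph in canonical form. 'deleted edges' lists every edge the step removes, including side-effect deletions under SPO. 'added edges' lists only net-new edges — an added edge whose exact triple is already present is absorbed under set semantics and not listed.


step 1: rule r2; match: 0->8, 1->7, 2->6, 3->2, 4->5; deleted nodes 6, 7; deleted edges (7,2,r); (7,6,l); (8,5,r); (8,7,l); added nodes 14; added edges (8,5,l); (8,14,r); (14,2,l); (14,5,r); result: nodes: 0:D, 1:D, 2:A, 4:O, 5:A, 8:A, 9:O, 12:O, 13:A, 14:A edges: (2,0,l); (2,1,r); (5,2,l); (5,4,r); (8,5,l); (8,14,r); (13,9,l); (13,12,r); (14,2,l); (14,5,r)
step 2: rule r3; match: 0->5, 1->2, 2->0, 3->1, 4->4; deleted nodes 0, 2; deleted edges (2,0,l); (2,1,r); (5,2,l); (5,4,r); (14,2,l); added nodes 15; added edges (5,1,l); (5,15,r); (15,4,l); (15,4,r); result: nodes: 1:D, 4:O, 5:A, 8:A, 9:O, 12:O, 13:A, 14:A, 15:A edges: (5,1,l); (5,15,r); (8,5,l); (8,14,r); (13,9,l); (13,12,r); (14,5,r); (15,4,l); (15,4,r)
final:
nodes: 1:D, 4:O, 5:A, 8:A, 9:O, 12:O, 13:A, 14:A, 15:A
edges: (5,1,l); (5,15,r); (8,5,l); (8,14,r); (13,9,l); (13,12,r); (14,5,r); (15,4,l); (15,4,r)


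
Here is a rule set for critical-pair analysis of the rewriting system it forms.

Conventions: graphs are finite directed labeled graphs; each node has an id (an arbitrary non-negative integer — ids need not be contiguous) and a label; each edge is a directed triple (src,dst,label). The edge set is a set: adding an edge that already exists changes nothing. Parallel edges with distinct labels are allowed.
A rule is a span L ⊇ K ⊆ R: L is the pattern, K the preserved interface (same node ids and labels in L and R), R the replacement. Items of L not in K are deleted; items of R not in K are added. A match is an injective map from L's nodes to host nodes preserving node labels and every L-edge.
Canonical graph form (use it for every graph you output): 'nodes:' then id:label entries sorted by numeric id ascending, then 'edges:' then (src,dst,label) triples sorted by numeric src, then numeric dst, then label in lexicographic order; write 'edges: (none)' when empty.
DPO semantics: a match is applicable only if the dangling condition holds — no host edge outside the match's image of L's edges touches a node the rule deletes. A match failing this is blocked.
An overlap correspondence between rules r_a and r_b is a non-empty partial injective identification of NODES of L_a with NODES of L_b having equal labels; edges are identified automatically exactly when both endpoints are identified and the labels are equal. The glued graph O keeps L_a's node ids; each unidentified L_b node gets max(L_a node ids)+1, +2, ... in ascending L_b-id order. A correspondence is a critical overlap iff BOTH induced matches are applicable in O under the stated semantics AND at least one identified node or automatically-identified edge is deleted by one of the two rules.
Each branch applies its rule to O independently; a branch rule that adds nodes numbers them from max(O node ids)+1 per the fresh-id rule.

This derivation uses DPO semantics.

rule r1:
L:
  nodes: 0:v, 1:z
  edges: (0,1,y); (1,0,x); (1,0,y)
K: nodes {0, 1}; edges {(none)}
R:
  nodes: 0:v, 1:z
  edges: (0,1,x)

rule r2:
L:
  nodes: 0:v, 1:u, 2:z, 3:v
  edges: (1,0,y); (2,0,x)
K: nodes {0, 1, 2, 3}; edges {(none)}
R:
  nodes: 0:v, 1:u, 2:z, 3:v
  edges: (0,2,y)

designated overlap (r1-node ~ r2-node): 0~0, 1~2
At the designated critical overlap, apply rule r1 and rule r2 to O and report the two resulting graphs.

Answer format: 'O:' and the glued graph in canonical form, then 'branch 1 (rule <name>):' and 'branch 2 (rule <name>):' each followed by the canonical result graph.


O:
nodes: 0:v, 1:z, 2:u, 3:v
edges: (0,1,y); (1,0,x); (1,0,y); (2,0,y)
branch 1 (rule r1):
nodes: 0:v, 1:z, 2:u, 3:v
edges: (0,1,x); (2,0,y)
branch 2 (rule r2):
nodes: 0:v, 1:z, 2:u, 3:v
edges: (0,1,y); (1,0,y)


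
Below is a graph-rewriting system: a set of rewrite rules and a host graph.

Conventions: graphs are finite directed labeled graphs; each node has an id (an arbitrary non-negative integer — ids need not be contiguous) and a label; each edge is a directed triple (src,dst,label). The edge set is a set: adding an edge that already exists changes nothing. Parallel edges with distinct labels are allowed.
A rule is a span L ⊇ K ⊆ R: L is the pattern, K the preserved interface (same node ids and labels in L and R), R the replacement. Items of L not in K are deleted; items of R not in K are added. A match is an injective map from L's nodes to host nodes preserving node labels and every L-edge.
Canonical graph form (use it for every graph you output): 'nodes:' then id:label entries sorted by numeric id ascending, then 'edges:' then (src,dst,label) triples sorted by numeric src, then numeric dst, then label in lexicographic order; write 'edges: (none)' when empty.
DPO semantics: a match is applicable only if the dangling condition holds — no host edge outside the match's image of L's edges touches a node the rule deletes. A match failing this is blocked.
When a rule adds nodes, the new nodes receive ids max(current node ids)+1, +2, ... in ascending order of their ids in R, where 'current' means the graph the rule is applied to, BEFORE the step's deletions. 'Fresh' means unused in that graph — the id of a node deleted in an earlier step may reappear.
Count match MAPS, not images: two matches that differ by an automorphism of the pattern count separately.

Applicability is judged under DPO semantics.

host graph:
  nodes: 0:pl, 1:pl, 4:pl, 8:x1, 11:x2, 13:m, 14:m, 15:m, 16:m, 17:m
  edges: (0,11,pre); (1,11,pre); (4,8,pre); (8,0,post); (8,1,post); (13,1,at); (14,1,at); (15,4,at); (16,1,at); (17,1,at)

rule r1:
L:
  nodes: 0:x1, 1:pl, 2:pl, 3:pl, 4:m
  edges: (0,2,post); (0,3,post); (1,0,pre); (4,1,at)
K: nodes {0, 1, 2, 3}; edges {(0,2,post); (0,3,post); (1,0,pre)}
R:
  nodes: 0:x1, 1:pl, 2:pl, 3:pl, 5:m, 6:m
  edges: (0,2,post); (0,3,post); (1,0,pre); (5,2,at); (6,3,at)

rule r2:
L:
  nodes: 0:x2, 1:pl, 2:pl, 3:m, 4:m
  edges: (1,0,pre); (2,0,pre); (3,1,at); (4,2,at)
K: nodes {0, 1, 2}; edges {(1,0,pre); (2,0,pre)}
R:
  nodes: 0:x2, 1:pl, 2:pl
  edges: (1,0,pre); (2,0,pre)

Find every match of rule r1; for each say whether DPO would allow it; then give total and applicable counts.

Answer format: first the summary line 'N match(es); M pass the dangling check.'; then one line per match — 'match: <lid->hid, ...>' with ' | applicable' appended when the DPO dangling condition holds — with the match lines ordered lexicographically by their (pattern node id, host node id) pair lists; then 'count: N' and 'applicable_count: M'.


2 match(es); 2 pass the dangling check.
match: 0->8, 1->4, 2->0, 3->1, 4->15 | applicable
match: 0->8, 1->4, 2->1, 3->0, 4->15 | applicable
count: 2
applicable_count: 2


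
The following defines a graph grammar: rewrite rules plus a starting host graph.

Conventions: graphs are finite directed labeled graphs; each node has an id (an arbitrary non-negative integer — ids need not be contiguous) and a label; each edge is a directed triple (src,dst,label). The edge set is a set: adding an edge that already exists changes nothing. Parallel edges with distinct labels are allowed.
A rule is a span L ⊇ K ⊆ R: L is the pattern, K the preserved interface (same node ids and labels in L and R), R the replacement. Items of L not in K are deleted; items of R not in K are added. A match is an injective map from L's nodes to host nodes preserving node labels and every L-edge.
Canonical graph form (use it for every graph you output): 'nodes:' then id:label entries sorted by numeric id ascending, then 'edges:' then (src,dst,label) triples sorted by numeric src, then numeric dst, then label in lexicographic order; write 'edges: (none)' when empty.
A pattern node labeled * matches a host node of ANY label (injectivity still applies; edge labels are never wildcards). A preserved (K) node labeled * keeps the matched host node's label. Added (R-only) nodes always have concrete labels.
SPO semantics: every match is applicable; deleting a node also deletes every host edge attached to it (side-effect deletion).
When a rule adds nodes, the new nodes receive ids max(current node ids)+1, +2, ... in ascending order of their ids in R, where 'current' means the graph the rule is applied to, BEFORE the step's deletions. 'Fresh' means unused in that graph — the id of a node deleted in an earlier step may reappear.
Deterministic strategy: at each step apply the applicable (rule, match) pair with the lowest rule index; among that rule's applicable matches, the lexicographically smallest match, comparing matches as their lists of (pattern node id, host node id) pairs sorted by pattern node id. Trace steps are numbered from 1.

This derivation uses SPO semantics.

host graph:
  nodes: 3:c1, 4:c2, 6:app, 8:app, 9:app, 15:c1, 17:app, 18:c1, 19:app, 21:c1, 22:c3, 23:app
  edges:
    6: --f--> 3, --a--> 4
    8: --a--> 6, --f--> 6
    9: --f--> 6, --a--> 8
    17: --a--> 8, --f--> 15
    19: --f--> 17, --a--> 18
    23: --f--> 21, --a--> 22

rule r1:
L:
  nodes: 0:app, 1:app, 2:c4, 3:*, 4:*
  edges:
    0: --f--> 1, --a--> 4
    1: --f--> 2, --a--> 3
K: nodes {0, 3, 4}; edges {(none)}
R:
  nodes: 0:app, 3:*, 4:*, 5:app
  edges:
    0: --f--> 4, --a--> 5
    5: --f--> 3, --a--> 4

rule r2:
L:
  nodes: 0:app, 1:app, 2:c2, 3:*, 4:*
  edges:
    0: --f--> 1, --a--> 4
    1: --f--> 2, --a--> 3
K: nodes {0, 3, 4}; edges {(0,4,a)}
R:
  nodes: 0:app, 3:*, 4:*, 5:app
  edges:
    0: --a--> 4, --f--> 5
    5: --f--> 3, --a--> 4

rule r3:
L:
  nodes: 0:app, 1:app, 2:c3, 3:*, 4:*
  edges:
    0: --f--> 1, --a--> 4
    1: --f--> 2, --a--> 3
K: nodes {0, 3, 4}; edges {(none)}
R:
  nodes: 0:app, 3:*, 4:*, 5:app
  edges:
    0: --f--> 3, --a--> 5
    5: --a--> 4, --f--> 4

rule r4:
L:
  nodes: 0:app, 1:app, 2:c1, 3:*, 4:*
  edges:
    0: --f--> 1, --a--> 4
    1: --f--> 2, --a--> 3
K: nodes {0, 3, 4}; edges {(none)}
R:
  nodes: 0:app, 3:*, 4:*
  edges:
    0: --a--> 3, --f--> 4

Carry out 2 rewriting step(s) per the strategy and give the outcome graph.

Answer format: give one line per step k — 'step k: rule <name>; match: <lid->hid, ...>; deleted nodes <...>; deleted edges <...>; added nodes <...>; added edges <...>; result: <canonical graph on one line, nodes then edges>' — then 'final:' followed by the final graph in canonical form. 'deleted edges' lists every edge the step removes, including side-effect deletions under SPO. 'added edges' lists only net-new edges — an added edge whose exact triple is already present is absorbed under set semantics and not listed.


step 1: rule r4; match: 0->9, 1->6, 2->3, 3->4, 4->8; deleted nodes 3, 6; deleted edges (6,3,f); (6,4,a); (8,6,a); (8,6,f); (9,6,f); (9,8,a); added nodes (none); added edges (9,4,a); (9,8,f); result: nodes: 4:c2, 8:app, 9:app, 15:c1, 17:app, 18:c1, 19:app, 21:c1, 22:c3, 23:app edges: (9,4,a); (9,8,f); (17,8,a); (17,15,f); (19,17,f); (19,18,a); (23,21,f); (23,22,a)
step 2: rule r4; match: 0->19, 1->17, 2->15, 3->8, 4->18; deleted nodes 15, 17; deleted edges (17,8,a); (17,15,f); (19,17,f); (19,18,a); added nodes (none); added edges (19,8,a); (19,18,f); result: nodes: 4:c2, 8:app, 9:app, 18:c1, 19:app, 21:c1, 22:c3, 23:app edges: (9,4,a); (9,8,f); (19,8,a); (19,18,f); (23,21,f); (23,22,a)
final:
nodes: 4:c2, 8:app, 9:app, 18:c1, 19:app, 21:c1, 22:c3, 23:app
edges: (9,4,a); (9,8,f); (19,8,a); (19,18,f); (23,21,f); (23,22,a)


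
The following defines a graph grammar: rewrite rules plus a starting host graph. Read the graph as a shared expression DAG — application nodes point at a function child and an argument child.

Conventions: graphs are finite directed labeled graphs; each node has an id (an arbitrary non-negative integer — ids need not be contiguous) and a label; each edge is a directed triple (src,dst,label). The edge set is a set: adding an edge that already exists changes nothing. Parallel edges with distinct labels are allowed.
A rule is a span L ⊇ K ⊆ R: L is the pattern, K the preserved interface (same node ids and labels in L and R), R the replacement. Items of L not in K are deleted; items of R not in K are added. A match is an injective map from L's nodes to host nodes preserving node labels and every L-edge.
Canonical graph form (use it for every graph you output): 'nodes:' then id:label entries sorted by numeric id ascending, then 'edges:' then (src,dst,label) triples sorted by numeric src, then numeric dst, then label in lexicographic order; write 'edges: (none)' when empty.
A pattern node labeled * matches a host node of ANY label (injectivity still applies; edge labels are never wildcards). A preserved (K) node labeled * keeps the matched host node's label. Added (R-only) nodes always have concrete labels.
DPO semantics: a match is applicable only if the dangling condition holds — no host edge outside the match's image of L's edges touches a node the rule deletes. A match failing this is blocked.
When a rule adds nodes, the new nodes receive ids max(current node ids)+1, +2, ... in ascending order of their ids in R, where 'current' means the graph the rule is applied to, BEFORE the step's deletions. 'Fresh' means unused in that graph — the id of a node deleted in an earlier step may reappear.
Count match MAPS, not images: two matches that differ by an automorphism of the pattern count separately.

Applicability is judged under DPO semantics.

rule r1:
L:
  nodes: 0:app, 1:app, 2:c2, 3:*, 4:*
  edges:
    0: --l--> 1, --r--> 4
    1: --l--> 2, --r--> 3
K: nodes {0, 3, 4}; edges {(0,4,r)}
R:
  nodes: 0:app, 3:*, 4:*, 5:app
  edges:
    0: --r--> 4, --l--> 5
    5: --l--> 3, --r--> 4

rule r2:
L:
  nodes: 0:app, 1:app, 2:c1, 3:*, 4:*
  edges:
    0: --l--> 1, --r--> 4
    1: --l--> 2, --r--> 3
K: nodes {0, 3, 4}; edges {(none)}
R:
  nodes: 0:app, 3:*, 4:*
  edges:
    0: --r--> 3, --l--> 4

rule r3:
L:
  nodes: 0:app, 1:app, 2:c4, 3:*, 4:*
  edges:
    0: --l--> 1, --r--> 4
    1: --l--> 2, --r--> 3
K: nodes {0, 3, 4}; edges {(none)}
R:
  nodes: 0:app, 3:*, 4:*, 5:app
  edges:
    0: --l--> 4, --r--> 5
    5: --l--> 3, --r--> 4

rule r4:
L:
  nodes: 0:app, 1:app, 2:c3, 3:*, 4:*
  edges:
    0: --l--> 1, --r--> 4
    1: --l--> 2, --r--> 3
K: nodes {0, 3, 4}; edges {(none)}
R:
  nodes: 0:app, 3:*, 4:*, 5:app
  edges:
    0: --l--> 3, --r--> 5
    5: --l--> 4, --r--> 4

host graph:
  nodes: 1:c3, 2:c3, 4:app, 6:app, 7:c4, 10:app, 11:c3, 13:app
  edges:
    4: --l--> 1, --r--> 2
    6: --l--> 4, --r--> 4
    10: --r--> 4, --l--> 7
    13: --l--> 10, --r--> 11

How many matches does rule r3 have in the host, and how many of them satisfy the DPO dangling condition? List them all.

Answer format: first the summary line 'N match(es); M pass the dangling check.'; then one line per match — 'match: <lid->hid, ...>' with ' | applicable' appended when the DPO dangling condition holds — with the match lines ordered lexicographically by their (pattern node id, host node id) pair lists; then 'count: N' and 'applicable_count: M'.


1 match(es); 1 pass the dangling check.
match: 0->13, 1->10, 2->7, 3->4, 4->11 | applicable
count: 1
applicable_count: 1


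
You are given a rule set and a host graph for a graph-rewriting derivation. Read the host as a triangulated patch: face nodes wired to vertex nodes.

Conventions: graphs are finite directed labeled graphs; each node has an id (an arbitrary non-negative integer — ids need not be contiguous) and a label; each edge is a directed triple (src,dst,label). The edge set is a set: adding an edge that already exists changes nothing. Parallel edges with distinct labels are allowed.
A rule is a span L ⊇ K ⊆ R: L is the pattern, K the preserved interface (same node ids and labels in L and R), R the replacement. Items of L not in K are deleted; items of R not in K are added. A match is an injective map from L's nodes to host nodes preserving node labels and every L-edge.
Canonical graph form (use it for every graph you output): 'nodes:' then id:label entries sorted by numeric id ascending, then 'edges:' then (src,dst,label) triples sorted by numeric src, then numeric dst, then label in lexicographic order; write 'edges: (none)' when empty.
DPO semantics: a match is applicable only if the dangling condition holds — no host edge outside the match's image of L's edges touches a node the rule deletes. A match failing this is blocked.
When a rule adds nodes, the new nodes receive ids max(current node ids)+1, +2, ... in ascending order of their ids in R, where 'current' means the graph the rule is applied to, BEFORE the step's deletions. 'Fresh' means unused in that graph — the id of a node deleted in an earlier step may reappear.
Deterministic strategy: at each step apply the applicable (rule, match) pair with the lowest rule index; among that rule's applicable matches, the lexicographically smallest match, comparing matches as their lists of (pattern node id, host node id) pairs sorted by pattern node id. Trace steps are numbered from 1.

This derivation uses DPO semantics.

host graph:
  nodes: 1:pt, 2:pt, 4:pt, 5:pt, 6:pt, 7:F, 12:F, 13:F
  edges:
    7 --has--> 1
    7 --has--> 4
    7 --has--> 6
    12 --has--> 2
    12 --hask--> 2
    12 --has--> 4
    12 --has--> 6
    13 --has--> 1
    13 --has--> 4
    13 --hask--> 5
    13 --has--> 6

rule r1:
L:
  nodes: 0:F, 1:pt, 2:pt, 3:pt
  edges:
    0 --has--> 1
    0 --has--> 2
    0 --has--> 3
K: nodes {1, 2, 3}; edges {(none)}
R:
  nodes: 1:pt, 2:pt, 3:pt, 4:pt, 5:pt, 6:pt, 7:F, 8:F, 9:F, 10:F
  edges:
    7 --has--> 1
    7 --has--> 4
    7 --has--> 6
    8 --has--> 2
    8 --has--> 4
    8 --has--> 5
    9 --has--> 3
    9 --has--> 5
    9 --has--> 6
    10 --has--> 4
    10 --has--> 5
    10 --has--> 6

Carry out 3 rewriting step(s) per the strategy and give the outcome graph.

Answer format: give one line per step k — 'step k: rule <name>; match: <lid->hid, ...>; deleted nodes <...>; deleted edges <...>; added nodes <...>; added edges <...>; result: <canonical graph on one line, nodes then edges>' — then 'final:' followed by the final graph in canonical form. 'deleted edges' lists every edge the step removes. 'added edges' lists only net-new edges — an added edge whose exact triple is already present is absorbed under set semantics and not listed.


step 1: rule r1; match: 0->7, 1->1, 2->4, 3->6; deleted nodes 7; deleted edges (7,1,has); (7,4,has); (7,6,has); added nodes 14, 15, 16, 17, 18, 19, 20; added edges (17,1,has); (17,14,has); (17,16,has); (18,4,has); (18,14,has); (18,15,has); (19,6,has); (19,15,has); (19,16,has); (20,14,has); (20,15,has); (20,16,has); result: nodes: 1:pt, 2:pt, 4:pt, 5:pt, 6:pt, 12:F, 13:F, 14:pt, 15:pt, 16:pt, 17:F, 18:F, 19:F, 20:F edges: (12,2,has); (12,2,hask); (12,4,has); (12,6,has); (13,1,has); (13,4,has); (13,5,hask); (13,6,has); (17,1,has); (17,14,has); (17,16,has); (18,4,has); (18,14,has); (18,15,has); (19,6,has); (19,15,has); (19,16,has); (20,14,has); (20,15,has); (20,16,has)
step 2: rule r1; match: 0->17, 1->1, 2->14, 3->16; deleted nodes 17; deleted edges (17,1,has); (17,14,has); (17,16,has); added nodes 21, 22, 23, 24, 25, 26, 27; added edges (24,1,has); (24,21,has); (24,23,has); (25,14,has); (25,21,has); (25,22,has); (26,16,has); (26,22,has); (26,23,has); (27,21,has); (27,22,has); (27,23,has); result: nodes: 1:pt, 2:pt, 4:pt, 5:pt, 6:pt, 12:F, 13:F, 14:pt, 15:pt, 16:pt, 18:F, 19:F, 20:F, 21:pt, 22:pt, 23:pt, 24:F, 25:F, 26:F, 27:F edges: (12,2,has); (12,2,hask); (12,4,has); (12,6,has); (13,1,has); (13,4,has); (13,5,hask); (13,6,has); (18,4,has); (18,14,has); (18,15,has); (19,6,has); (19,15,has); (19,16,has); (20,14,has); (20,15,has); (20,16,has); (24,1,has); (24,21,has); (24,23,has); (25,14,has); (25,21,has); (25,22,has); (26,16,has); (26,22,has); (26,23,has); (27,21,has); (27,22,has); (27,23,has)
step 3: rule r1; match: 0->18, 1->4, 2->14, 3->15; deleted nodes 18; deleted edges (18,4,has); (18,14,has); (18,15,has); added nodes 28, 29, 30, 31, 32, 33, 34; added edges (31,4,has); (31,28,has); (31,30,has); (32,14,has); (32,28,has); (32,29,has); (33,15,has); (33,29,has); (33,30,has); (34,28,has); (34,29,has); (34,30,has); result: nodes: 1:pt, 2:pt, 4:pt, 5:pt, 6:pt, 12:F, 13:F, 14:pt, 15:pt, 16:pt, 19:F, 20:F, 21:pt, 22:pt, 23:pt, 24:F, 25:F, 26:F, 27:F, 28:pt, 29:pt, 30:pt, 31:F, 32:F, 33:F, 34:F edges: (12,2,has); (12,2,hask); (12,4,has); (12,6,has); (13,1,has); (13,4,has); (13,5,hask); (13,6,has); (19,6,has); (19,15,has); (19,16,has); (20,14,has); (20,15,has); (20,16,has); (24,1,has); (24,21,has); (24,23,has); (25,14,has); (25,21,has); (25,22,has); (26,16,has); (26,22,has); (26,23,has); (27,21,has); (27,22,has); (27,23,has); (31,4,has); (31,28,has); (31,30,has); (32,14,has); (32,28,has); (32,29,has); (33,15,has); (33,29,has); (33,30,has); (34,28,has); (34,29,has); (34,30,has)
final:
nodes: 1:pt, 2:pt, 4:pt, 5:pt, 6:pt, 12:F, 13:F, 14:pt, 15:pt, 16:pt, 19:F, 20:F, 21:pt, 22:pt, 23:pt, 24:F, 25:F, 26:F, 27:F, 28:pt, 29:pt, 30:pt, 31:F, 32:F, 33:F, 34:F
edges: (12,2,has); (12,2,hask); (12,4,has); (12,6,has); (13,1,has); (13,4,has); (13,5,hask); (13,6,has); (19,6,has); (19,15,has); (19,16,has); (20,14,has); (20,15,has); (20,16,has); (24,1,has); (24,21,has); (24,23,has); (25,14,has); (25,21,has); (25,22,has); (26,16,has); (26,22,has); (26,23,has); (27,21,has); (27,22,has); (27,23,has); (31,4,has); (31,28,has); (31,30,has); (32,14,has); (32,28,has); (32,29,has); (33,15,has); (33,29,has); (33,30,has); (34,28,has); (34,29,has); (34,30,has)


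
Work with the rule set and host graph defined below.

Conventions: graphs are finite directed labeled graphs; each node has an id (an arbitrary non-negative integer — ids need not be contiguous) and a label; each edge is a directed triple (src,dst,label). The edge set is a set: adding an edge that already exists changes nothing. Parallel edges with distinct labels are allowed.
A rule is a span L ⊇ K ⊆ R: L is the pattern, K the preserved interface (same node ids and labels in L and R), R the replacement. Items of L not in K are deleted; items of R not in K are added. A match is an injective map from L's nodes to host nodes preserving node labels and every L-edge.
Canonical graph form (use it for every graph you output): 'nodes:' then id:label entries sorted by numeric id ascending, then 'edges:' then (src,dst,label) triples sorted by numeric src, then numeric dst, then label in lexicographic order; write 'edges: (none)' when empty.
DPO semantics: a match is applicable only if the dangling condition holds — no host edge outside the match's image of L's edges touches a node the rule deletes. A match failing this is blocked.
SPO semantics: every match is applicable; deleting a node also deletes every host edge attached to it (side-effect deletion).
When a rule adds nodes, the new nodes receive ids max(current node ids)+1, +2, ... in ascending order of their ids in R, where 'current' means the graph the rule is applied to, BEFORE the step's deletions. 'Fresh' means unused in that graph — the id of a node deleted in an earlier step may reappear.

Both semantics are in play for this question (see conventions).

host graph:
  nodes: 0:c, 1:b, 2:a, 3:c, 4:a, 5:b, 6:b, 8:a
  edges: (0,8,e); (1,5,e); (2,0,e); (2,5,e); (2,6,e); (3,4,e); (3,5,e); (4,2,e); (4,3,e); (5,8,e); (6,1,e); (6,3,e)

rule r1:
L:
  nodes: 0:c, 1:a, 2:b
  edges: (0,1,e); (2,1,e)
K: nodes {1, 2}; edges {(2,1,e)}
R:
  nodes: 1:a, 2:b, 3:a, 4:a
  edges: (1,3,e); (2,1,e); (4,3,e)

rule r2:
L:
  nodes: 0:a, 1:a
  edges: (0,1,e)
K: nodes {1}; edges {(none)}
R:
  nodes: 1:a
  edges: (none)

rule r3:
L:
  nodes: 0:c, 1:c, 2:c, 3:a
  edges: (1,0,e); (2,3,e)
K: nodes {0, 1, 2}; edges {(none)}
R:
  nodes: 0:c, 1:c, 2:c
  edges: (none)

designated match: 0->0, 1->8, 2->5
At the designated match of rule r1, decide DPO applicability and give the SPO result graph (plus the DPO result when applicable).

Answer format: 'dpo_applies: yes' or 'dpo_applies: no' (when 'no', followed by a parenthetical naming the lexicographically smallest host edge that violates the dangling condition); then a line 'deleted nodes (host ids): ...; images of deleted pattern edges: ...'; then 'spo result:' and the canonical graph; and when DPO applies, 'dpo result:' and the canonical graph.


dpo_applies: no
(the rule deletes node 0, which keeps host edge (2,0,e) outside the match image — the dangling condition fails, DPO blocks; SPO proceeds and side-deletes such edges)
deleted nodes (host ids): 0; images of deleted pattern edges: (0,8,e)
spo result:
nodes: 1:b, 2:a, 3:c, 4:a, 5:b, 6:b, 8:a, 9:a, 10:a
edges: (1,5,e); (2,5,e); (2,6,e); (3,4,e); (3,5,e); (4,2,e); (4,3,e); (5,8,e); (6,1,e); (6,3,e); (8,9,e); (10,9,e)


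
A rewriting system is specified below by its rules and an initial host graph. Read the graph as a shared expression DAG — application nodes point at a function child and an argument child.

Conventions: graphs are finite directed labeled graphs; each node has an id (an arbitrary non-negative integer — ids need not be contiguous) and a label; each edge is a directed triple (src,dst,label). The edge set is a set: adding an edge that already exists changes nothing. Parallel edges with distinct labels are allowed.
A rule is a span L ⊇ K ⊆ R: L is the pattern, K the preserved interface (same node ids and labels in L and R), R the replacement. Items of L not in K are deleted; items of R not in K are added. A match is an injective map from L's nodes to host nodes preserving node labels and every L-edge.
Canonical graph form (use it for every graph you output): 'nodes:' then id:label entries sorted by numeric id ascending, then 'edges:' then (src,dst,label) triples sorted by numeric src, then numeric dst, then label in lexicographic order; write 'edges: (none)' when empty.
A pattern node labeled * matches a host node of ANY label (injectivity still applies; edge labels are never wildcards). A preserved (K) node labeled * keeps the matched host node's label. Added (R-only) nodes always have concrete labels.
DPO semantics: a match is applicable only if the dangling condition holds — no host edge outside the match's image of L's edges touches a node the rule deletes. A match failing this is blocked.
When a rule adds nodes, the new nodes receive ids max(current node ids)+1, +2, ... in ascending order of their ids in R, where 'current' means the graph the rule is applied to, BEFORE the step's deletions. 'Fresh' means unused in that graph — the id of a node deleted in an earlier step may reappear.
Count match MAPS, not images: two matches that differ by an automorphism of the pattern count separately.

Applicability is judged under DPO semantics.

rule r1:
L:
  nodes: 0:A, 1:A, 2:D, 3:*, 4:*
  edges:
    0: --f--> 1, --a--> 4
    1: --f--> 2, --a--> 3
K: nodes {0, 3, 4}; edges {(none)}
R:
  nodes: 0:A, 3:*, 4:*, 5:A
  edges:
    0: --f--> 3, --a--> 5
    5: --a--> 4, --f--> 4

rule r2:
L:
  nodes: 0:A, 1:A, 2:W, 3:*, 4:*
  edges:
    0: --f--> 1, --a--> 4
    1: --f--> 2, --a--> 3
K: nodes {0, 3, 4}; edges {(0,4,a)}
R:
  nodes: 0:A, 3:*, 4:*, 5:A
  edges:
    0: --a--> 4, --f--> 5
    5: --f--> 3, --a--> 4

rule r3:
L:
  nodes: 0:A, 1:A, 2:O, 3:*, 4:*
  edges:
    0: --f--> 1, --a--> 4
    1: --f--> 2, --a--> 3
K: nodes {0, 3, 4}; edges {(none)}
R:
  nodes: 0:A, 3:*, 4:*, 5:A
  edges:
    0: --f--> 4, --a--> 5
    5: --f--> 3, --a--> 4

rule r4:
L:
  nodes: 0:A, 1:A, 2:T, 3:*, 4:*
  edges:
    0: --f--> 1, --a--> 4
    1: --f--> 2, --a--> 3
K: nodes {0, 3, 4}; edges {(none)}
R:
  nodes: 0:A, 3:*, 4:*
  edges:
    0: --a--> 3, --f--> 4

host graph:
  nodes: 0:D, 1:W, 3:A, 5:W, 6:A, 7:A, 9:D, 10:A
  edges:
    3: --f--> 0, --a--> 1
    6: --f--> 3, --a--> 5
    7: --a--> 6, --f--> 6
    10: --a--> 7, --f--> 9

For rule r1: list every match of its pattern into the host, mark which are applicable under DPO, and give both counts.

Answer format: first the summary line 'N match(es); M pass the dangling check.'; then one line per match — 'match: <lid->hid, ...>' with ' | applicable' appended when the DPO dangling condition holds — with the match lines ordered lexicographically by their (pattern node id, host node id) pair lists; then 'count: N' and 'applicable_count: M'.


1 match(es); 1 pass the dangling check.
match: 0->6, 1->3, 2->0, 3->1, 4->5 | applicable
count: 1
applicable_count: 1


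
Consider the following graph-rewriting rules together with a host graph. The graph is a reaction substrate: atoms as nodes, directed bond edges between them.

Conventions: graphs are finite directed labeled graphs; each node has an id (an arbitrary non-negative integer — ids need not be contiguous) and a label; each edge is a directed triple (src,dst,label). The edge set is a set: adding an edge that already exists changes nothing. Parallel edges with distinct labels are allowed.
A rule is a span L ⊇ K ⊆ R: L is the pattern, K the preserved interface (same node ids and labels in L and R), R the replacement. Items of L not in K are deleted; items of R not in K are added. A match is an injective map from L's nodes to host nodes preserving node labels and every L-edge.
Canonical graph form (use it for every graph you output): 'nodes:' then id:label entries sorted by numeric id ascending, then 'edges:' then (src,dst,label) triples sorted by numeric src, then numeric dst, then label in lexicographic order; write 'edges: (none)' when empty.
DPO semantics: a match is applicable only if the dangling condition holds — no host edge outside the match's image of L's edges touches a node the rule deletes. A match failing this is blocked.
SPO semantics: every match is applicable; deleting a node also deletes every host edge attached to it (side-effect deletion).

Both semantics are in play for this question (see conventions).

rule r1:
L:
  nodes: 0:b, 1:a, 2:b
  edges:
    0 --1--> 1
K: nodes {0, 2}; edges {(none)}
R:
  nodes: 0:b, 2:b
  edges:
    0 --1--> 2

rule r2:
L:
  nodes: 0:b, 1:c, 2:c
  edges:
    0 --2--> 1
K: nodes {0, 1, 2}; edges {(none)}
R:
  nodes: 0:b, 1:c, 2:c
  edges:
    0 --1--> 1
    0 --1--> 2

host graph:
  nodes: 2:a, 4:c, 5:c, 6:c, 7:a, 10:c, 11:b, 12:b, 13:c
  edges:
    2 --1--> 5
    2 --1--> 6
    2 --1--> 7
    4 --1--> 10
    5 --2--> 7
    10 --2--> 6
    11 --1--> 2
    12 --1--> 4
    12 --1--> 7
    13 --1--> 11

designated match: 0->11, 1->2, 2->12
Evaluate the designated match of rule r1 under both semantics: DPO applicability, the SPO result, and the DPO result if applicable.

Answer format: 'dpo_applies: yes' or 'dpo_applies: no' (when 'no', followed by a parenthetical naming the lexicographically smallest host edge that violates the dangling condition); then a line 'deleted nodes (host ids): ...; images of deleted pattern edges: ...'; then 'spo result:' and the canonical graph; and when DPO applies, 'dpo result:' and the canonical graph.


dpo_applies: no
(the rule deletes node 2, which keeps host edge (2,5,1) outside the match image — the dangling condition fails, DPO blocks; SPO proceeds and side-deletes such edges)
deleted nodes (host ids): 2; images of deleted pattern edges: (11,2,1)
spo result:
nodes: 4:c, 5:c, 6:c, 7:a, 10:c, 11:b, 12:b, 13:c
edges: (4,10,1); (5,7,2); (10,6,2); (11,12,1); (12,4,1); (12,7,1); (13,11,1)


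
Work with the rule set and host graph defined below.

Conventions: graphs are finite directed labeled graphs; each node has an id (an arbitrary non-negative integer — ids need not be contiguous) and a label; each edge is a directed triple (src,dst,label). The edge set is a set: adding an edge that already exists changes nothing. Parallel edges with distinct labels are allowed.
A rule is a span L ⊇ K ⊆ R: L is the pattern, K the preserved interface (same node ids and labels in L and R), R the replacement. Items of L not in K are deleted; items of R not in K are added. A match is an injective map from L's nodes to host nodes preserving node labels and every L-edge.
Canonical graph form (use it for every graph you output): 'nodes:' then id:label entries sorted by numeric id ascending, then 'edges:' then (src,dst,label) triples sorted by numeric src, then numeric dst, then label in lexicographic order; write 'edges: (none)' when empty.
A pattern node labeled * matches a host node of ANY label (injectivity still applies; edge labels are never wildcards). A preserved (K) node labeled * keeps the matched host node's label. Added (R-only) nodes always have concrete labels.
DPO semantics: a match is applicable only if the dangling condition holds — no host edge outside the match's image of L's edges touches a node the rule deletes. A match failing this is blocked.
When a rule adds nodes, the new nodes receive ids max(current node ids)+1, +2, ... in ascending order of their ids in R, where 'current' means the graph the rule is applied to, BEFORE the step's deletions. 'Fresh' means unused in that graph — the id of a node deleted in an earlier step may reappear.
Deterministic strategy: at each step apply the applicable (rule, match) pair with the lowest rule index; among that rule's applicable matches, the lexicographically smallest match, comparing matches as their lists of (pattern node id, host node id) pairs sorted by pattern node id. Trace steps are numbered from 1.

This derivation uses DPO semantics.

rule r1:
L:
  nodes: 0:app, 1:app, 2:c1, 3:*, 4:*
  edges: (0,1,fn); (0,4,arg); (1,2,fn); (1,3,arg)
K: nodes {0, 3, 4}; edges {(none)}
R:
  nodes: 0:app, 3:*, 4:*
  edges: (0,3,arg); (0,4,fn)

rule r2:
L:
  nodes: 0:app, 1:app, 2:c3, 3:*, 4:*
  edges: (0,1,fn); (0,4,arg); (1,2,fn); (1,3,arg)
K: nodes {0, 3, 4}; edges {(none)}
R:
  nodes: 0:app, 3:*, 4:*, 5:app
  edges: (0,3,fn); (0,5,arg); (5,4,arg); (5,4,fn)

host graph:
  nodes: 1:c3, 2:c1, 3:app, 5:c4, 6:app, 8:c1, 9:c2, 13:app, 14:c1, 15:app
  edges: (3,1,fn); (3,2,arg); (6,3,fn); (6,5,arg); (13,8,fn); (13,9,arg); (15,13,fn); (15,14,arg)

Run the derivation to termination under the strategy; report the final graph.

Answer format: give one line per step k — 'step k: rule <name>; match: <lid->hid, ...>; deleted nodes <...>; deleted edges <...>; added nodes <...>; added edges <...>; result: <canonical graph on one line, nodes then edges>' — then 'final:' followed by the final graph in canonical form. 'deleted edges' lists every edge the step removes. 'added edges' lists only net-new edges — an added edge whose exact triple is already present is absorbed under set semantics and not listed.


step 1: rule r1; match: 0->15, 1->13, 2->8, 3->9, 4->14; deleted nodes 8, 13; deleted edges (13,8,fn); (13,9,arg); (15,13,fn); (15,14,arg); added nodes (none); added edges (15,9,arg); (15,14,fn); result: nodes: 1:c3, 2:c1, 3:app, 5:c4, 6:app, 9:c2, 14:c1, 15:app edges: (3,1,fn); (3,2,arg); (6,3,fn); (6,5,arg); (15,9,arg); (15,14,fn)
step 2: rule r2; match: 0->6, 1->3, 2->1, 3->2, 4->5; deleted nodes 1, 3; deleted edges (3,1,fn); (3,2,arg); (6,3,fn); (6,5,arg); added nodes 16; added edges (6,2,fn); (6,16,arg); (16,5,arg); (16,5,fn); result: nodes: 2:c1, 5:c4, 6:app, 9:c2, 14:c1, 15:app, 16:app edges: (6,2,fn); (6,16,arg); (15,9,arg); (15,14,fn); (16,5,arg); (16,5,fn)
final:
nodes: 2:c1, 5:c4, 6:app, 9:c2, 14:c1, 15:app, 16:app
edges: (6,2,fn); (6,16,arg); (15,9,arg); (15,14,fn); (16,5,arg); (16,5,fn)
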